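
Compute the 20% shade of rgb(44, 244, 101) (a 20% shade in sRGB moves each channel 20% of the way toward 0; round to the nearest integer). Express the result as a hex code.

Per channel, c → c + 0.2(0 − c):
  R: 44 + 0.2×(0−44) = 44 − 8.8 = 35.2 → 35
  G: 244 + 0.2×(0−244) = 244 − 48.8 = 195.2 → 195
  B: 101 + 0.2×(0−101) = 101 − 20.2 = 80.8 → 81
rgb(35, 195, 81) = #23C351.

#23C351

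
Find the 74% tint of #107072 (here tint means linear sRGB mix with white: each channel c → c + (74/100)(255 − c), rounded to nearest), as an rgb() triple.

rgb(193, 218, 218)

#107072 is rgb(16, 112, 114).
A 74% tint moves each channel 74% toward 255:
  R: 16 + 176.86 = 192.86 → 193
  G: 112 + 0.74×(255−112) = 112 + 105.82 = 217.82 → 218
  B: 114 + 0.74×(255−114) = 114 + 104.34 = 218.34 → 218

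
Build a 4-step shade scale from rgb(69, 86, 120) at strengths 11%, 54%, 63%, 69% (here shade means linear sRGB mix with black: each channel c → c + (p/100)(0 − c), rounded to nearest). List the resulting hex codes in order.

#3d4d6b, #202837, #1a202c, #151b25

11%: (69 − 7.59 = 61.41→61, 86 − 9.46 = 76.54→77, 120 − 13.2 = 106.8→107) → #3d4d6b
54%: (69 − 37.26 = 31.74→32, 86 − 46.44 = 39.56→40, 120 − 64.8 = 55.2→55) → #202837
63%: (69 − 43.47 = 25.53→26, 86 − 54.18 = 31.82→32, 120 − 75.6 = 44.4→44) → #1a202c
69%: (69 − 47.61 = 21.39→21, 86 − 59.34 = 26.66→27, 120 − 82.8 = 37.2→37) → #151b25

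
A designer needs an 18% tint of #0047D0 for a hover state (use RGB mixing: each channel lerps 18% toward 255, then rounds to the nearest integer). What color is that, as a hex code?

#2E68D8

#0047D0 is rgb(0, 71, 208).
Per channel, c → c + 0.18(255 − c):
  R: 0 + 45.9 = 45.9 → 46
  G: 71 + 33.12 = 104.12 → 104
  B: 208 + 0.18×(255−208) = 208 + 8.46 = 216.46 → 216
rgb(46, 104, 216) = #2E68D8.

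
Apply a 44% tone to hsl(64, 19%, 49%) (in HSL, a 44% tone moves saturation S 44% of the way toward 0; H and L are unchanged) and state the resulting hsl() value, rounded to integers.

S moves 44% from 19 toward 0: 19 − 8.36 = 10.64 → 11.
H and L are unchanged.

hsl(64, 11%, 49%)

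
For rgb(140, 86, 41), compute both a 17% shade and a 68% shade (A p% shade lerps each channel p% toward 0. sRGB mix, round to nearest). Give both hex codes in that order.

17% shade:
  R: 140 − 23.8 = 116.2 → 116
  G: 86 + 0.17×(0−86) = 86 − 14.62 = 71.38 → 71
  B: 41 + 0.17×(0−41) = 41 − 6.97 = 34.03 → 34
  → #744722
68% shade:
  R: 140 + 0.68×(0−140) = 140 − 95.2 = 44.8 → 45
  G: 86 + 0.68×(0−86) = 86 − 58.48 = 27.52 → 28
  B: 41 + 0.68×(0−41) = 41 − 27.88 = 13.12 → 13
  → #2d1c0d

#744722, #2d1c0d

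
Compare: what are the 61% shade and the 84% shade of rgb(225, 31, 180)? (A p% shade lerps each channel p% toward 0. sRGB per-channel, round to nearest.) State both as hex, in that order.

#580C46, #24051D

61% shade:
  R: 225 + 0.61×(0−225) = 225 − 137.25 = 87.75 → 88
  G: 31 + 0.61×(0−31) = 31 − 18.91 = 12.09 → 12
  B: 180 − 109.8 = 70.2 → 70
  → #580C46
84% shade:
  R: 225 − 189 = 36 → 36
  G: 31 + 0.84×(0−31) = 31 − 26.04 = 4.96 → 5
  B: 180 + 0.84×(0−180) = 180 − 151.2 = 28.8 → 29
  → #24051D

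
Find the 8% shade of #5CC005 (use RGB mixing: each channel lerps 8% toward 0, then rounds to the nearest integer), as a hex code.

#55B105

#5CC005 is rgb(92, 192, 5).
Per channel, c → c + 0.08(0 − c):
  R: 92 − 7.36 = 84.64 → 85
  G: 192 + 0.08×(0−192) = 192 − 15.36 = 176.64 → 177
  B: 5 + 0.08×(0−5) = 5 − 0.4 = 4.6 → 5
rgb(85, 177, 5) = #55B105.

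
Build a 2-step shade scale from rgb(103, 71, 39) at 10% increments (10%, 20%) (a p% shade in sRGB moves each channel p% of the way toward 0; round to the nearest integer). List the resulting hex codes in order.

10%: (103 − 10.3 = 92.7→93, 71 − 7.1 = 63.9→64, 39 − 3.9 = 35.1→35) → #5D4023
20%: (103 − 20.6 = 82.4→82, 71 − 14.2 = 56.8→57, 39 − 7.8 = 31.2→31) → #52391F

#5D4023, #52391F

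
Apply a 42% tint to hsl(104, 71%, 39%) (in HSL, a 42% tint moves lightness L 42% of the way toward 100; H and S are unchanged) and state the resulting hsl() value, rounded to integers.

hsl(104, 71%, 65%)

L moves 42% from 39 toward 100: 39 + 25.62 = 64.62 → 65.
H and S are unchanged.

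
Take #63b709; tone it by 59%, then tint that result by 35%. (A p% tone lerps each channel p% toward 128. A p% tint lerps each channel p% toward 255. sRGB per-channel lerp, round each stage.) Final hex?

#63b709 is rgb(99, 183, 9).
A 59% tone moves each channel 59% toward 128:
  R: 99 + 0.59×(128−99) = 99 + 17.11 = 116.11 → 116
  G: 183 + 0.59×(128−183) = 183 − 32.45 = 150.55 → 151
  B: 9 + 0.59×(128−9) = 9 + 70.21 = 79.21 → 79
After the tone: rgb(116, 151, 79) = #74974f.
Lerp each channel 35% toward 255:
  R: 116 + 0.35×(255−116) = 116 + 48.65 = 164.65 → 165
  G: 151 + 0.35×(255−151) = 151 + 36.4 = 187.4 → 187
  B: 79 + 0.35×(255−79) = 79 + 61.6 = 140.6 → 141
rgb(165, 187, 141) = #a5bb8d.

#a5bb8d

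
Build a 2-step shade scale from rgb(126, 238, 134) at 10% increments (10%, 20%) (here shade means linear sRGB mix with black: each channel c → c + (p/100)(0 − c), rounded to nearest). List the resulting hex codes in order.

#71d679, #65be6b

10%: (126 − 12.6 = 113.4→113, 238 − 23.8 = 214.2→214, 134 − 13.4 = 120.6→121) → #71d679
20%: (126 − 25.2 = 100.8→101, 238 − 47.6 = 190.4→190, 134 − 26.8 = 107.2→107) → #65be6b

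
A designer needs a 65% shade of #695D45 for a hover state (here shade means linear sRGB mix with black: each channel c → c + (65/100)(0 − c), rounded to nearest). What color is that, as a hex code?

#695D45 is rgb(105, 93, 69).
A 65% shade moves each channel 65% toward 0:
  R: 105 − 68.25 = 36.75 → 37
  G: 93 + 0.65×(0−93) = 93 − 60.45 = 32.55 → 33
  B: 69 + 0.65×(0−69) = 69 − 44.85 = 24.15 → 24
rgb(37, 33, 24) = #252118.

#252118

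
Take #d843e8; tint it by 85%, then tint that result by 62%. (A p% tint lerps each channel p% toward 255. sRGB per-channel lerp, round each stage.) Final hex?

#d843e8 is rgb(216, 67, 232).
Lerp each channel 85% toward 255:
  R: 216 + 0.85×(255−216) = 216 + 33.15 = 249.15 → 249
  G: 67 + 159.8 = 226.8 → 227
  B: 232 + 0.85×(255−232) = 232 + 19.55 = 251.55 → 252
After the tint: rgb(249, 227, 252) = #f9e3fc.
A 62% tint moves each channel 62% toward 255:
  R: 249 + 0.62×(255−249) = 249 + 3.72 = 252.72 → 253
  G: 227 + 17.36 = 244.36 → 244
  B: 252 + 1.86 = 253.86 → 254
rgb(253, 244, 254) = #fdf4fe.

#fdf4fe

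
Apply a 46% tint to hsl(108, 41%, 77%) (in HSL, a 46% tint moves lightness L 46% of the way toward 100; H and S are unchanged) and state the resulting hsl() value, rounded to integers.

hsl(108, 41%, 88%)

L moves 46% from 77 toward 100: 77 + 10.58 = 87.58 → 88.
H and S are unchanged.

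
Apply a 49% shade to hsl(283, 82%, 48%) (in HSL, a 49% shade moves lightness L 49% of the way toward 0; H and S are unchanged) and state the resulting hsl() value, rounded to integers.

L moves 49% from 48 toward 0: 48 − 23.52 = 24.48 → 24.
H and S are unchanged.

hsl(283, 82%, 24%)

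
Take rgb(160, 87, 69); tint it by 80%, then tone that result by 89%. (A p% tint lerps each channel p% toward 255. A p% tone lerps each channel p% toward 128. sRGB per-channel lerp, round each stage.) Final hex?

Lerp each channel 80% toward 255:
  R: 160 + 0.8×(255−160) = 160 + 76 = 236 → 236
  G: 87 + 0.8×(255−87) = 87 + 134.4 = 221.4 → 221
  B: 69 + 148.8 = 217.8 → 218
After the tint: rgb(236, 221, 218) = #ECDDDA.
Lerp each channel 89% toward 128:
  R: 236 + 0.89×(128−236) = 236 − 96.12 = 139.88 → 140
  G: 221 + 0.89×(128−221) = 221 − 82.77 = 138.23 → 138
  B: 218 + 0.89×(128−218) = 218 − 80.1 = 137.9 → 138
rgb(140, 138, 138) = #8C8A8A.

#8C8A8A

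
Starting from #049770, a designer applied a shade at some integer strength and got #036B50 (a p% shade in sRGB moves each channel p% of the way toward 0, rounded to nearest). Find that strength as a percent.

29%

#049770 is rgb(4, 151, 112); #036B50 is rgb(3, 107, 80).
On the G channel (widest range): 107 ≈ 151 + (p/100)(0 − 151), so p ≈ 100×(107 − 151)/(0 − 151) = -4400/-151 = 29.14.
p = 29 reproduces all three channels after rounding.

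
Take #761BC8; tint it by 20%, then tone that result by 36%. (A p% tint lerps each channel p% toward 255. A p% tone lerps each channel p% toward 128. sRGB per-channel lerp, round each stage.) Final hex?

#8B5DB5

#761BC8 is rgb(118, 27, 200).
A 20% tint moves each channel 20% toward 255:
  R: 118 + 0.2×(255−118) = 118 + 27.4 = 145.4 → 145
  G: 27 + 0.2×(255−27) = 27 + 45.6 = 72.6 → 73
  B: 200 + 0.2×(255−200) = 200 + 11 = 211 → 211
After the tint: rgb(145, 73, 211) = #9149D3.
Lerp each channel 36% toward 128:
  R: 145 − 6.12 = 138.88 → 139
  G: 73 + 0.36×(128−73) = 73 + 19.8 = 92.8 → 93
  B: 211 + 0.36×(128−211) = 211 − 29.88 = 181.12 → 181
rgb(139, 93, 181) = #8B5DB5.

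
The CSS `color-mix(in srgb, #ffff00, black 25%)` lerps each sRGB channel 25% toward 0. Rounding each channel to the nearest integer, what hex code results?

#ffff00 is rgb(255, 255, 0).
Lerp each channel 25% toward 0:
  R: 255 + 0.25×(0−255) = 255 − 63.75 = 191.25 → 191
  G: 255 + 0.25×(0−255) = 255 − 63.75 = 191.25 → 191
  B: 0 + 0 = 0 → 0
rgb(191, 191, 0) = #bfbf00.

#bfbf00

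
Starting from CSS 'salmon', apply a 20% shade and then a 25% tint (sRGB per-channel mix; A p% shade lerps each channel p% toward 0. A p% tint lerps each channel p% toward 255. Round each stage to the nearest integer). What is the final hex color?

CSS salmon is rgb(250, 128, 114).
Per channel, c → c + 0.2(0 − c):
  R: 250 − 50 = 200 → 200
  G: 128 + 0.2×(0−128) = 128 − 25.6 = 102.4 → 102
  B: 114 + 0.2×(0−114) = 114 − 22.8 = 91.2 → 91
After the shade: rgb(200, 102, 91) = #C8665B.
A 25% tint moves each channel 25% toward 255:
  R: 200 + 13.75 = 213.75 → 214
  G: 102 + 0.25×(255−102) = 102 + 38.25 = 140.25 → 140
  B: 91 + 0.25×(255−91) = 91 + 41 = 132 → 132
rgb(214, 140, 132) = #D68C84.

#D68C84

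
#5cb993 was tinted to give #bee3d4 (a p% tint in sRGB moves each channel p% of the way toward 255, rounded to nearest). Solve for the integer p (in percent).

#5cb993 is rgb(92, 185, 147); #bee3d4 is rgb(190, 227, 212).
On the R channel (widest range): 190 ≈ 92 + (p/100)(255 − 92), so p ≈ 100×(190 − 92)/(255 − 92) = 9800/163 = 60.12.
p = 60 reproduces all three channels after rounding.

60%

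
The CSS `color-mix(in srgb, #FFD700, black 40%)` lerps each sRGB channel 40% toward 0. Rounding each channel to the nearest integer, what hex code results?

#998100

#FFD700 is rgb(255, 215, 0).
Lerp each channel 40% toward 0:
  R: 255 + 0.4×(0−255) = 255 − 102 = 153 → 153
  G: 215 − 86 = 129 → 129
  B: 0 + 0.4×(0−0) = 0 + 0 = 0 → 0
rgb(153, 129, 0) = #998100.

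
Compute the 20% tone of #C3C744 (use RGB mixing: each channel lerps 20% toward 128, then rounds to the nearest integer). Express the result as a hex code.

#C3C744 is rgb(195, 199, 68).
A 20% tone moves each channel 20% toward 128:
  R: 195 − 13.4 = 181.6 → 182
  G: 199 − 14.2 = 184.8 → 185
  B: 68 + 12 = 80 → 80
rgb(182, 185, 80) = #B6B950.

#B6B950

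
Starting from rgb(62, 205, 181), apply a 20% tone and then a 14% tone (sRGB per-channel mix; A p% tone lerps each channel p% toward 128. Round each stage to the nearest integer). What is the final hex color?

A 20% tone moves each channel 20% toward 128:
  R: 62 + 0.2×(128−62) = 62 + 13.2 = 75.2 → 75
  G: 205 + 0.2×(128−205) = 205 − 15.4 = 189.6 → 190
  B: 181 + 0.2×(128−181) = 181 − 10.6 = 170.4 → 170
After the tone: rgb(75, 190, 170) = #4BBEAA.
Lerp each channel 14% toward 128:
  R: 75 + 7.42 = 82.42 → 82
  G: 190 − 8.68 = 181.32 → 181
  B: 170 + 0.14×(128−170) = 170 − 5.88 = 164.12 → 164
rgb(82, 181, 164) = #52B5A4.

#52B5A4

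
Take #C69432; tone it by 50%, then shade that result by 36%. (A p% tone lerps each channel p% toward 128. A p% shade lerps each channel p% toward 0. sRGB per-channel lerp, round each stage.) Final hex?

#C69432 is rgb(198, 148, 50).
Per channel, c → c + 0.5(128 − c):
  R: 198 + 0.5×(128−198) = 198 − 35 = 163 → 163
  G: 148 + 0.5×(128−148) = 148 − 10 = 138 → 138
  B: 50 + 0.5×(128−50) = 50 + 39 = 89 → 89
After the tone: rgb(163, 138, 89) = #A38A59.
Lerp each channel 36% toward 0:
  R: 163 − 58.68 = 104.32 → 104
  G: 138 − 49.68 = 88.32 → 88
  B: 89 − 32.04 = 56.96 → 57
rgb(104, 88, 57) = #685839.

#685839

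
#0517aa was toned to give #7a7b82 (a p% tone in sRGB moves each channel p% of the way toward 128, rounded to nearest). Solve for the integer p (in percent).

95%

#0517aa is rgb(5, 23, 170); #7a7b82 is rgb(122, 123, 130).
On the R channel (widest range): 122 ≈ 5 + (p/100)(128 − 5), so p ≈ 100×(122 − 5)/(128 − 5) = 11700/123 = 95.12.
p = 95 reproduces all three channels after rounding.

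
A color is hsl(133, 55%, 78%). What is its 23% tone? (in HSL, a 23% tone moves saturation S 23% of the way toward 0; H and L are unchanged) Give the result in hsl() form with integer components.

S moves 23% from 55 toward 0: 55 − 12.65 = 42.35 → 42.
H and L are unchanged.

hsl(133, 42%, 78%)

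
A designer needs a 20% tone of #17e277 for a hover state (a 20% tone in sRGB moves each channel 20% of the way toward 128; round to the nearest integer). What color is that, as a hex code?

#2cce79

#17e277 is rgb(23, 226, 119).
A 20% tone moves each channel 20% toward 128:
  R: 23 + 0.2×(128−23) = 23 + 21 = 44 → 44
  G: 226 − 19.6 = 206.4 → 206
  B: 119 + 1.8 = 120.8 → 121
rgb(44, 206, 121) = #2cce79.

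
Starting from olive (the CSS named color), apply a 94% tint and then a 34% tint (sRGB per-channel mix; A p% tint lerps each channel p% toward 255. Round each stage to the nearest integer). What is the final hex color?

CSS olive is rgb(128, 128, 0).
Per channel, c → c + 0.94(255 − c):
  R: 128 + 0.94×(255−128) = 128 + 119.38 = 247.38 → 247
  G: 128 + 0.94×(255−128) = 128 + 119.38 = 247.38 → 247
  B: 0 + 239.7 = 239.7 → 240
After the tint: rgb(247, 247, 240) = #F7F7F0.
Per channel, c → c + 0.34(255 − c):
  R: 247 + 2.72 = 249.72 → 250
  G: 247 + 2.72 = 249.72 → 250
  B: 240 + 5.1 = 245.1 → 245
rgb(250, 250, 245) = #FAFAF5.

#FAFAF5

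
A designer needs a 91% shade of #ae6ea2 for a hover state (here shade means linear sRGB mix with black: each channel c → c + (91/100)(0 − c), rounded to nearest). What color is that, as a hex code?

#ae6ea2 is rgb(174, 110, 162).
A 91% shade moves each channel 91% toward 0:
  R: 174 + 0.91×(0−174) = 174 − 158.34 = 15.66 → 16
  G: 110 + 0.91×(0−110) = 110 − 100.1 = 9.9 → 10
  B: 162 + 0.91×(0−162) = 162 − 147.42 = 14.58 → 15
rgb(16, 10, 15) = #100a0f.

#100a0f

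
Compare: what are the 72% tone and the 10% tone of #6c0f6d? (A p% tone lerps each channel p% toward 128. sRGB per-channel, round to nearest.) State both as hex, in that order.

#6c0f6d is rgb(108, 15, 109).
72% tone:
  R: 108 + 0.72×(128−108) = 108 + 14.4 = 122.4 → 122
  G: 15 + 81.36 = 96.36 → 96
  B: 109 + 0.72×(128−109) = 109 + 13.68 = 122.68 → 123
  → #7a607b
10% tone:
  R: 108 + 0.1×(128−108) = 108 + 2 = 110 → 110
  G: 15 + 0.1×(128−15) = 15 + 11.3 = 26.3 → 26
  B: 109 + 0.1×(128−109) = 109 + 1.9 = 110.9 → 111
  → #6e1a6f

#7a607b, #6e1a6f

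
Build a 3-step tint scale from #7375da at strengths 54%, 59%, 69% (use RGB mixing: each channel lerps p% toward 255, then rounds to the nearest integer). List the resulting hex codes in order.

#7375da is rgb(115, 117, 218).
54%: (115 + 75.6 = 190.6→191, 117 + 74.52 = 191.52→192, 218 + 19.98 = 237.98→238) → #bfc0ee
59%: (115 + 82.6 = 197.6→198, 117 + 81.42 = 198.42→198, 218 + 21.83 = 239.83→240) → #c6c6f0
69%: (115 + 96.6 = 211.6→212, 117 + 95.22 = 212.22→212, 218 + 25.53 = 243.53→244) → #d4d4f4

#bfc0ee, #c6c6f0, #d4d4f4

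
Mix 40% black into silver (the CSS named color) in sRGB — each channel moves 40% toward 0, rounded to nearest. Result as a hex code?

CSS silver is rgb(192, 192, 192).
A 40% shade moves each channel 40% toward 0:
  R: 192 + 0.4×(0−192) = 192 − 76.8 = 115.2 → 115
  G: 192 − 76.8 = 115.2 → 115
  B: 192 − 76.8 = 115.2 → 115
rgb(115, 115, 115) = #737373.

#737373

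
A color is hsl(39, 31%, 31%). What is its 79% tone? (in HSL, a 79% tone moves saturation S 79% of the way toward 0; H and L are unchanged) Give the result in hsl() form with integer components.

hsl(39, 7%, 31%)

S moves 79% from 31 toward 0: 31 − 24.49 = 6.51 → 7.
H and L are unchanged.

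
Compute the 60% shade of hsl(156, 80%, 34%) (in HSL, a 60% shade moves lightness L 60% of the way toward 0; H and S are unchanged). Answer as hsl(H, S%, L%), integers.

L moves 60% from 34 toward 0: 34 − 20.4 = 13.6 → 14.
H and S are unchanged.

hsl(156, 80%, 14%)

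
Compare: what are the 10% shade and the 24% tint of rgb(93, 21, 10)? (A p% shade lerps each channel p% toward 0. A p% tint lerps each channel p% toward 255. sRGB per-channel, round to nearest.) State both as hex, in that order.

10% shade:
  R: 93 − 9.3 = 83.7 → 84
  G: 21 + 0.1×(0−21) = 21 − 2.1 = 18.9 → 19
  B: 10 − 1 = 9 → 9
  → #541309
24% tint:
  R: 93 + 38.88 = 131.88 → 132
  G: 21 + 0.24×(255−21) = 21 + 56.16 = 77.16 → 77
  B: 10 + 0.24×(255−10) = 10 + 58.8 = 68.8 → 69
  → #844D45

#541309, #844D45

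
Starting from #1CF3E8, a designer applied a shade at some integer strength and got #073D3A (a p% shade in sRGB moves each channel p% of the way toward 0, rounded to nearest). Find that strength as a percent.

75%

#1CF3E8 is rgb(28, 243, 232); #073D3A is rgb(7, 61, 58).
On the G channel (widest range): 61 ≈ 243 + (p/100)(0 − 243), so p ≈ 100×(61 − 243)/(0 − 243) = -18200/-243 = 74.90.
p = 75 reproduces all three channels after rounding.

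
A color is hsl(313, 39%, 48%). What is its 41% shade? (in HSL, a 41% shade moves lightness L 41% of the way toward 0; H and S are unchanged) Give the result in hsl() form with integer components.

hsl(313, 39%, 28%)

L moves 41% from 48 toward 0: 48 − 19.68 = 28.32 → 28.
H and S are unchanged.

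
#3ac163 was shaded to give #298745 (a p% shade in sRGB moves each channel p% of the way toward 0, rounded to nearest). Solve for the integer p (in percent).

30%

#3ac163 is rgb(58, 193, 99); #298745 is rgb(41, 135, 69).
On the G channel (widest range): 135 ≈ 193 + (p/100)(0 − 193), so p ≈ 100×(135 − 193)/(0 − 193) = -5800/-193 = 30.05.
p = 30 reproduces all three channels after rounding.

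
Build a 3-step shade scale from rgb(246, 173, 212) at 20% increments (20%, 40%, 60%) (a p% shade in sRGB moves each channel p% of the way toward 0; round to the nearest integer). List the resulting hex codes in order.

#c58aaa, #94687f, #624555

20%: (246 − 49.2 = 196.8→197, 173 − 34.6 = 138.4→138, 212 − 42.4 = 169.6→170) → #c58aaa
40%: (246 − 98.4 = 147.6→148, 173 − 69.2 = 103.8→104, 212 − 84.8 = 127.2→127) → #94687f
60%: (246 − 147.6 = 98.4→98, 173 − 103.8 = 69.2→69, 212 − 127.2 = 84.8→85) → #624555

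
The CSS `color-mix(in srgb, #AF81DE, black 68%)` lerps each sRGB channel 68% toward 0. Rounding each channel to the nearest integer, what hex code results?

#AF81DE is rgb(175, 129, 222).
Per channel, c → c + 0.68(0 − c):
  R: 175 + 0.68×(0−175) = 175 − 119 = 56 → 56
  G: 129 − 87.72 = 41.28 → 41
  B: 222 + 0.68×(0−222) = 222 − 150.96 = 71.04 → 71
rgb(56, 41, 71) = #382947.

#382947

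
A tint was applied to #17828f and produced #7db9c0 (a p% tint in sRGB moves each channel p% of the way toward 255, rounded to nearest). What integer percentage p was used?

44%

#17828f is rgb(23, 130, 143); #7db9c0 is rgb(125, 185, 192).
On the R channel (widest range): 125 ≈ 23 + (p/100)(255 − 23), so p ≈ 100×(125 − 23)/(255 − 23) = 10200/232 = 43.97.
p = 44 reproduces all three channels after rounding.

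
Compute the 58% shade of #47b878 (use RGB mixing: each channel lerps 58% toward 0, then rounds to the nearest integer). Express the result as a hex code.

#47b878 is rgb(71, 184, 120).
A 58% shade moves each channel 58% toward 0:
  R: 71 + 0.58×(0−71) = 71 − 41.18 = 29.82 → 30
  G: 184 + 0.58×(0−184) = 184 − 106.72 = 77.28 → 77
  B: 120 + 0.58×(0−120) = 120 − 69.6 = 50.4 → 50
rgb(30, 77, 50) = #1e4d32.

#1e4d32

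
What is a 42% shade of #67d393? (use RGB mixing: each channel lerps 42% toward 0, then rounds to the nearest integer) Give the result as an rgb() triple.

#67d393 is rgb(103, 211, 147).
Lerp each channel 42% toward 0:
  R: 103 + 0.42×(0−103) = 103 − 43.26 = 59.74 → 60
  G: 211 + 0.42×(0−211) = 211 − 88.62 = 122.38 → 122
  B: 147 + 0.42×(0−147) = 147 − 61.74 = 85.26 → 85

rgb(60, 122, 85)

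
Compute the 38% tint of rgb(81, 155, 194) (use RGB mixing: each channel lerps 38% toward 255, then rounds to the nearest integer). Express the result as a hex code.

#93C1D9

A 38% tint moves each channel 38% toward 255:
  R: 81 + 0.38×(255−81) = 81 + 66.12 = 147.12 → 147
  G: 155 + 0.38×(255−155) = 155 + 38 = 193 → 193
  B: 194 + 0.38×(255−194) = 194 + 23.18 = 217.18 → 217
rgb(147, 193, 217) = #93C1D9.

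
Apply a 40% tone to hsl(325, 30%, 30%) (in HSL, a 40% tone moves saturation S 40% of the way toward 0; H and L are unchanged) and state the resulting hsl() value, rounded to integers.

S moves 40% from 30 toward 0: 30 − 12 = 18 → 18.
H and L are unchanged.

hsl(325, 18%, 30%)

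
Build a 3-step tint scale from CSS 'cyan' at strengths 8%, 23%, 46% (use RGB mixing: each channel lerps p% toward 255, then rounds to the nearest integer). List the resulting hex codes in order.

#14FFFF, #3BFFFF, #75FFFF

CSS cyan is rgb(0, 255, 255).
8%: (0 + 20.4 = 20.4→20, 255→255, 255→255) → #14FFFF
23%: (0 + 58.65 = 58.65→59, 255→255, 255→255) → #3BFFFF
46%: (0 + 117.3 = 117.3→117, 255→255, 255→255) → #75FFFF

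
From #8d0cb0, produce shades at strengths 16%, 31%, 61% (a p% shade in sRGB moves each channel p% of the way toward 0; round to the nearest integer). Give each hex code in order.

#8d0cb0 is rgb(141, 12, 176).
16%: (141 − 22.56 = 118.44→118, 12 − 1.92 = 10.08→10, 176 − 28.16 = 147.84→148) → #760a94
31%: (141 − 43.71 = 97.29→97, 12 − 3.72 = 8.28→8, 176 − 54.56 = 121.44→121) → #610879
61%: (141 − 86.01 = 54.99→55, 12 − 7.32 = 4.68→5, 176 − 107.36 = 68.64→69) → #370545

#760a94, #610879, #370545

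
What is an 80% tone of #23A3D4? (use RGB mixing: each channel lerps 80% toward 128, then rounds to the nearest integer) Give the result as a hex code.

#6D8791

#23A3D4 is rgb(35, 163, 212).
An 80% tone moves each channel 80% toward 128:
  R: 35 + 74.4 = 109.4 → 109
  G: 163 + 0.8×(128−163) = 163 − 28 = 135 → 135
  B: 212 + 0.8×(128−212) = 212 − 67.2 = 144.8 → 145
rgb(109, 135, 145) = #6D8791.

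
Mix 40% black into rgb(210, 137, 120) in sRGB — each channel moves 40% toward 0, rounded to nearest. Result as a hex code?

#7E5248

Lerp each channel 40% toward 0:
  R: 210 + 0.4×(0−210) = 210 − 84 = 126 → 126
  G: 137 + 0.4×(0−137) = 137 − 54.8 = 82.2 → 82
  B: 120 + 0.4×(0−120) = 120 − 48 = 72 → 72
rgb(126, 82, 72) = #7E5248.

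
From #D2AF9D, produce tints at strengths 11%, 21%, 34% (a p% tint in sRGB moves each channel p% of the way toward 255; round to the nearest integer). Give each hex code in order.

#D7B8A8, #DBC0B2, #E1CABE

#D2AF9D is rgb(210, 175, 157).
11%: (210 + 4.95 = 214.95→215, 175 + 8.8 = 183.8→184, 157 + 10.78 = 167.78→168) → #D7B8A8
21%: (210 + 9.45 = 219.45→219, 175 + 16.8 = 191.8→192, 157 + 20.58 = 177.58→178) → #DBC0B2
34%: (210 + 15.3 = 225.3→225, 175 + 27.2 = 202.2→202, 157 + 33.32 = 190.32→190) → #E1CABE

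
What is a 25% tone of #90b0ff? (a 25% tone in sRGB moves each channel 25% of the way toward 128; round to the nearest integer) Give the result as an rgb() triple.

rgb(140, 164, 223)

#90b0ff is rgb(144, 176, 255).
Lerp each channel 25% toward 128:
  R: 144 − 4 = 140 → 140
  G: 176 − 12 = 164 → 164
  B: 255 + 0.25×(128−255) = 255 − 31.75 = 223.25 → 223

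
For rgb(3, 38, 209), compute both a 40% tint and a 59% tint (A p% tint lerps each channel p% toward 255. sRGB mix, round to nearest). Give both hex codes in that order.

#687DE3, #98A6EC

40% tint:
  R: 3 + 0.4×(255−3) = 3 + 100.8 = 103.8 → 104
  G: 38 + 86.8 = 124.8 → 125
  B: 209 + 18.4 = 227.4 → 227
  → #687DE3
59% tint:
  R: 3 + 0.59×(255−3) = 3 + 148.68 = 151.68 → 152
  G: 38 + 128.03 = 166.03 → 166
  B: 209 + 0.59×(255−209) = 209 + 27.14 = 236.14 → 236
  → #98A6EC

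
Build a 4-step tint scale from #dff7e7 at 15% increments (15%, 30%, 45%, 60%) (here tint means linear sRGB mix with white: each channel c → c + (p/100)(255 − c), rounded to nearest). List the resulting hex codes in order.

#dff7e7 is rgb(223, 247, 231).
15%: (223 + 4.8 = 227.8→228, 247 + 1.2 = 248.2→248, 231 + 3.6 = 234.6→235) → #e4f8eb
30%: (223 + 9.6 = 232.6→233, 247 + 2.4 = 249.4→249, 231 + 7.2 = 238.2→238) → #e9f9ee
45%: (223 + 14.4 = 237.4→237, 247 + 3.6 = 250.6→251, 231 + 10.8 = 241.8→242) → #edfbf2
60%: (223 + 19.2 = 242.2→242, 247 + 4.8 = 251.8→252, 231 + 14.4 = 245.4→245) → #f2fcf5

#e4f8eb, #e9f9ee, #edfbf2, #f2fcf5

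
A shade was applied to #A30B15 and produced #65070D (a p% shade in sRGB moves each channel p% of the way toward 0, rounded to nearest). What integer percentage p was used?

#A30B15 is rgb(163, 11, 21); #65070D is rgb(101, 7, 13).
On the R channel (widest range): 101 ≈ 163 + (p/100)(0 − 163), so p ≈ 100×(101 − 163)/(0 − 163) = -6200/-163 = 38.04.
p = 38 reproduces all three channels after rounding.

38%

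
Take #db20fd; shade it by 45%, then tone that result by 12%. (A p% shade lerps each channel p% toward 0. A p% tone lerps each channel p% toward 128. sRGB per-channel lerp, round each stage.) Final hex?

#791f8a

#db20fd is rgb(219, 32, 253).
A 45% shade moves each channel 45% toward 0:
  R: 219 − 98.55 = 120.45 → 120
  G: 32 + 0.45×(0−32) = 32 − 14.4 = 17.6 → 18
  B: 253 − 113.85 = 139.15 → 139
After the shade: rgb(120, 18, 139) = #78128b.
Lerp each channel 12% toward 128:
  R: 120 + 0.12×(128−120) = 120 + 0.96 = 120.96 → 121
  G: 18 + 13.2 = 31.2 → 31
  B: 139 + 0.12×(128−139) = 139 − 1.32 = 137.68 → 138
rgb(121, 31, 138) = #791f8a.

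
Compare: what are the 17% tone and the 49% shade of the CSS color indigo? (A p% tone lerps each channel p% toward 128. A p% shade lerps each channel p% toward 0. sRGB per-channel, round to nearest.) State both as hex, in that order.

#541682, #260042

CSS indigo is rgb(75, 0, 130).
17% tone:
  R: 75 + 9.01 = 84.01 → 84
  G: 0 + 0.17×(128−0) = 0 + 21.76 = 21.76 → 22
  B: 130 + 0.17×(128−130) = 130 − 0.34 = 129.66 → 130
  → #541682
49% shade:
  R: 75 + 0.49×(0−75) = 75 − 36.75 = 38.25 → 38
  G: 0 + 0 = 0 → 0
  B: 130 − 63.7 = 66.3 → 66
  → #260042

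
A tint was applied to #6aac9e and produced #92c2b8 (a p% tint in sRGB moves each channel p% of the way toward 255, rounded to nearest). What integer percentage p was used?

#6aac9e is rgb(106, 172, 158); #92c2b8 is rgb(146, 194, 184).
On the R channel (widest range): 146 ≈ 106 + (p/100)(255 − 106), so p ≈ 100×(146 − 106)/(255 − 106) = 4000/149 = 26.85.
p = 27 reproduces all three channels after rounding.

27%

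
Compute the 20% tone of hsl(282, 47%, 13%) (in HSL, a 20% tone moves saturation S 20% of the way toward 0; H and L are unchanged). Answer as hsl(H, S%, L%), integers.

S moves 20% from 47 toward 0: 47 − 9.4 = 37.6 → 38.
H and L are unchanged.

hsl(282, 38%, 13%)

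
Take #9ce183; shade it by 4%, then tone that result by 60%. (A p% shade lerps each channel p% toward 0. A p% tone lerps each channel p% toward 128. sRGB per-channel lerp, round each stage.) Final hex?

#89a37f

#9ce183 is rgb(156, 225, 131).
Lerp each channel 4% toward 0:
  R: 156 + 0.04×(0−156) = 156 − 6.24 = 149.76 → 150
  G: 225 − 9 = 216 → 216
  B: 131 + 0.04×(0−131) = 131 − 5.24 = 125.76 → 126
After the shade: rgb(150, 216, 126) = #96d87e.
Per channel, c → c + 0.6(128 − c):
  R: 150 − 13.2 = 136.8 → 137
  G: 216 − 52.8 = 163.2 → 163
  B: 126 + 0.6×(128−126) = 126 + 1.2 = 127.2 → 127
rgb(137, 163, 127) = #89a37f.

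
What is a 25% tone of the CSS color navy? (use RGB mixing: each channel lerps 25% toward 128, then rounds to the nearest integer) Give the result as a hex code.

CSS navy is rgb(0, 0, 128).
Lerp each channel 25% toward 128:
  R: 0 + 32 = 32 → 32
  G: 0 + 32 = 32 → 32
  B: 128 + 0 = 128 → 128
rgb(32, 32, 128) = #202080.

#202080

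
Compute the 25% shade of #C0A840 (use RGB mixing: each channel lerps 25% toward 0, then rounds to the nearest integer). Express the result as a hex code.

#C0A840 is rgb(192, 168, 64).
A 25% shade moves each channel 25% toward 0:
  R: 192 − 48 = 144 → 144
  G: 168 + 0.25×(0−168) = 168 − 42 = 126 → 126
  B: 64 − 16 = 48 → 48
rgb(144, 126, 48) = #907E30.

#907E30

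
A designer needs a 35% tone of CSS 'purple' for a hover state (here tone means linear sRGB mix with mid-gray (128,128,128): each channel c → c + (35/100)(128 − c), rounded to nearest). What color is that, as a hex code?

CSS purple is rgb(128, 0, 128).
Per channel, c → c + 0.35(128 − c):
  R: 128 + 0.35×(128−128) = 128 + 0 = 128 → 128
  G: 0 + 0.35×(128−0) = 0 + 44.8 = 44.8 → 45
  B: 128 + 0.35×(128−128) = 128 + 0 = 128 → 128
rgb(128, 45, 128) = #802d80.

#802d80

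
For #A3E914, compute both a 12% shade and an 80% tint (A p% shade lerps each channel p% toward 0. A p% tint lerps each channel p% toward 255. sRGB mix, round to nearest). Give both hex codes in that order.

#8FCD12, #EDFBD0

#A3E914 is rgb(163, 233, 20).
12% shade:
  R: 163 − 19.56 = 143.44 → 143
  G: 233 + 0.12×(0−233) = 233 − 27.96 = 205.04 → 205
  B: 20 − 2.4 = 17.6 → 18
  → #8FCD12
80% tint:
  R: 163 + 0.8×(255−163) = 163 + 73.6 = 236.6 → 237
  G: 233 + 17.6 = 250.6 → 251
  B: 20 + 0.8×(255−20) = 20 + 188 = 208 → 208
  → #EDFBD0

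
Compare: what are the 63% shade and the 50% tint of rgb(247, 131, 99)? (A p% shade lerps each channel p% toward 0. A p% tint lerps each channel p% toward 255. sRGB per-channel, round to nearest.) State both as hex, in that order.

63% shade:
  R: 247 + 0.63×(0−247) = 247 − 155.61 = 91.39 → 91
  G: 131 + 0.63×(0−131) = 131 − 82.53 = 48.47 → 48
  B: 99 − 62.37 = 36.63 → 37
  → #5b3025
50% tint:
  R: 247 + 0.5×(255−247) = 247 + 4 = 251 → 251
  G: 131 + 0.5×(255−131) = 131 + 62 = 193 → 193
  B: 99 + 78 = 177 → 177
  → #fbc1b1

#5b3025, #fbc1b1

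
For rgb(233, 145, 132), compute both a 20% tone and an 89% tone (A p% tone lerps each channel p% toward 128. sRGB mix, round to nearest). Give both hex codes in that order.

20% tone:
  R: 233 + 0.2×(128−233) = 233 − 21 = 212 → 212
  G: 145 + 0.2×(128−145) = 145 − 3.4 = 141.6 → 142
  B: 132 − 0.8 = 131.2 → 131
  → #D48E83
89% tone:
  R: 233 − 93.45 = 139.55 → 140
  G: 145 + 0.89×(128−145) = 145 − 15.13 = 129.87 → 130
  B: 132 + 0.89×(128−132) = 132 − 3.56 = 128.44 → 128
  → #8C8280

#D48E83, #8C8280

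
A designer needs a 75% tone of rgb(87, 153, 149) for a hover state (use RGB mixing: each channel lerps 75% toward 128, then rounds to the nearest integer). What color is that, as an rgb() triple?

rgb(118, 134, 133)

Per channel, c → c + 0.75(128 − c):
  R: 87 + 30.75 = 117.75 → 118
  G: 153 + 0.75×(128−153) = 153 − 18.75 = 134.25 → 134
  B: 149 + 0.75×(128−149) = 149 − 15.75 = 133.25 → 133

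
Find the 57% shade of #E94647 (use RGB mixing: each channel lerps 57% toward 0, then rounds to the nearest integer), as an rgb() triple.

rgb(100, 30, 31)

#E94647 is rgb(233, 70, 71).
Lerp each channel 57% toward 0:
  R: 233 + 0.57×(0−233) = 233 − 132.81 = 100.19 → 100
  G: 70 − 39.9 = 30.1 → 30
  B: 71 − 40.47 = 30.53 → 31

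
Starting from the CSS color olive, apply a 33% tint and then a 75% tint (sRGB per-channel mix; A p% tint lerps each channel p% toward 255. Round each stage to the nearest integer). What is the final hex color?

CSS olive is rgb(128, 128, 0).
A 33% tint moves each channel 33% toward 255:
  R: 128 + 0.33×(255−128) = 128 + 41.91 = 169.91 → 170
  G: 128 + 41.91 = 169.91 → 170
  B: 0 + 0.33×(255−0) = 0 + 84.15 = 84.15 → 84
After the tint: rgb(170, 170, 84) = #aaaa54.
A 75% tint moves each channel 75% toward 255:
  R: 170 + 0.75×(255−170) = 170 + 63.75 = 233.75 → 234
  G: 170 + 63.75 = 233.75 → 234
  B: 84 + 0.75×(255−84) = 84 + 128.25 = 212.25 → 212
rgb(234, 234, 212) = #eaead4.

#eaead4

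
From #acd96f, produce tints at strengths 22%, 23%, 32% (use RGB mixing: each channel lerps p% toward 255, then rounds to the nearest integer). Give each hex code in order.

#acd96f is rgb(172, 217, 111).
22%: (172 + 18.26 = 190.26→190, 217 + 8.36 = 225.36→225, 111 + 31.68 = 142.68→143) → #bee18f
23%: (172 + 19.09 = 191.09→191, 217 + 8.74 = 225.74→226, 111 + 33.12 = 144.12→144) → #bfe290
32%: (172 + 26.56 = 198.56→199, 217 + 12.16 = 229.16→229, 111 + 46.08 = 157.08→157) → #c7e59d

#bee18f, #bfe290, #c7e59d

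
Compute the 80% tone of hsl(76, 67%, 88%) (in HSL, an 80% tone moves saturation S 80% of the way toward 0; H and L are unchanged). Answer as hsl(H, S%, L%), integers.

hsl(76, 13%, 88%)

S moves 80% from 67 toward 0: 67 − 53.6 = 13.4 → 13.
H and L are unchanged.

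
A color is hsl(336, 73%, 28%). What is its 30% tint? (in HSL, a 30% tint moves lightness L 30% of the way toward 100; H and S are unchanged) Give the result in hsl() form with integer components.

L moves 30% from 28 toward 100: 28 + 21.6 = 49.6 → 50.
H and S are unchanged.

hsl(336, 73%, 50%)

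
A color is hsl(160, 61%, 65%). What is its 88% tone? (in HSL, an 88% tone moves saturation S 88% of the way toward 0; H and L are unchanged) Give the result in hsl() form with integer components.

S moves 88% from 61 toward 0: 61 − 53.68 = 7.32 → 7.
H and L are unchanged.

hsl(160, 7%, 65%)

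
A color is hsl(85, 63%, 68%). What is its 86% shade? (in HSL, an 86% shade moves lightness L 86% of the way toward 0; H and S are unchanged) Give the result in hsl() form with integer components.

hsl(85, 63%, 10%)

L moves 86% from 68 toward 0: 68 − 58.48 = 9.52 → 10.
H and S are unchanged.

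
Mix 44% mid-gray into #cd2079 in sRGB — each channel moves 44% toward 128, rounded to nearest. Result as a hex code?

#cd2079 is rgb(205, 32, 121).
A 44% tone moves each channel 44% toward 128:
  R: 205 − 33.88 = 171.12 → 171
  G: 32 + 42.24 = 74.24 → 74
  B: 121 + 3.08 = 124.08 → 124
rgb(171, 74, 124) = #ab4a7c.

#ab4a7c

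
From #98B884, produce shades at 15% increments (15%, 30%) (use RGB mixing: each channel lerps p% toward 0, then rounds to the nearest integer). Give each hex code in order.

#98B884 is rgb(152, 184, 132).
15%: (152 − 22.8 = 129.2→129, 184 − 27.6 = 156.4→156, 132 − 19.8 = 112.2→112) → #819C70
30%: (152 − 45.6 = 106.4→106, 184 − 55.2 = 128.8→129, 132 − 39.6 = 92.4→92) → #6A815C

#819C70, #6A815C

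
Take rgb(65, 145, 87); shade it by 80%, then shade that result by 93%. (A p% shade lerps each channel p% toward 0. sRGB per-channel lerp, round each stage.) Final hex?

An 80% shade moves each channel 80% toward 0:
  R: 65 + 0.8×(0−65) = 65 − 52 = 13 → 13
  G: 145 − 116 = 29 → 29
  B: 87 + 0.8×(0−87) = 87 − 69.6 = 17.4 → 17
After the shade: rgb(13, 29, 17) = #0D1D11.
A 93% shade moves each channel 93% toward 0:
  R: 13 + 0.93×(0−13) = 13 − 12.09 = 0.91 → 1
  G: 29 + 0.93×(0−29) = 29 − 26.97 = 2.03 → 2
  B: 17 + 0.93×(0−17) = 17 − 15.81 = 1.19 → 1
rgb(1, 2, 1) = #010201.

#010201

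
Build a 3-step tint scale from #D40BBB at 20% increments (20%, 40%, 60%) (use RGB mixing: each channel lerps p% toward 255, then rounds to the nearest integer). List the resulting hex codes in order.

#DD3CC9, #E56DD6, #EE9DE4

#D40BBB is rgb(212, 11, 187).
20%: (212 + 8.6 = 220.6→221, 11 + 48.8 = 59.8→60, 187 + 13.6 = 200.6→201) → #DD3CC9
40%: (212 + 17.2 = 229.2→229, 11 + 97.6 = 108.6→109, 187 + 27.2 = 214.2→214) → #E56DD6
60%: (212 + 25.8 = 237.8→238, 11 + 146.4 = 157.4→157, 187 + 40.8 = 227.8→228) → #EE9DE4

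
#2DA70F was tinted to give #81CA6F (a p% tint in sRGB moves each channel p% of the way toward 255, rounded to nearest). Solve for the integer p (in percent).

#2DA70F is rgb(45, 167, 15); #81CA6F is rgb(129, 202, 111).
On the B channel (widest range): 111 ≈ 15 + (p/100)(255 − 15), so p ≈ 100×(111 − 15)/(255 − 15) = 9600/240 = 40.00.
p = 40 reproduces all three channels after rounding.

40%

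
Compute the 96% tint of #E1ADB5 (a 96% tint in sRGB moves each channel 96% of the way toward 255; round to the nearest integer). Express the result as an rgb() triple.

#E1ADB5 is rgb(225, 173, 181).
Lerp each channel 96% toward 255:
  R: 225 + 0.96×(255−225) = 225 + 28.8 = 253.8 → 254
  G: 173 + 0.96×(255−173) = 173 + 78.72 = 251.72 → 252
  B: 181 + 0.96×(255−181) = 181 + 71.04 = 252.04 → 252

rgb(254, 252, 252)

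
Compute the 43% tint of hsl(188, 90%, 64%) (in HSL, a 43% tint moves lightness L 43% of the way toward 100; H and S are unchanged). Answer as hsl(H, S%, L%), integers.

hsl(188, 90%, 79%)

L moves 43% from 64 toward 100: 64 + 15.48 = 79.48 → 79.
H and S are unchanged.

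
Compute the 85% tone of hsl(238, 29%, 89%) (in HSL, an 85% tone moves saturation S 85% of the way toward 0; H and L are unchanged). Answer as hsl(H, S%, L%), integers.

S moves 85% from 29 toward 0: 29 − 24.65 = 4.35 → 4.
H and L are unchanged.

hsl(238, 4%, 89%)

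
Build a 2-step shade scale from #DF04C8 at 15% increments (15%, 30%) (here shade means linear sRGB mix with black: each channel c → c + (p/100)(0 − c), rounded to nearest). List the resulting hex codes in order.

#BE03AA, #9C038C

#DF04C8 is rgb(223, 4, 200).
15%: (223 − 33.45 = 189.55→190, 4 − 0.6 = 3.4→3, 200 − 30 = 170→170) → #BE03AA
30%: (223 − 66.9 = 156.1→156, 4 − 1.2 = 2.8→3, 200 − 60 = 140→140) → #9C038C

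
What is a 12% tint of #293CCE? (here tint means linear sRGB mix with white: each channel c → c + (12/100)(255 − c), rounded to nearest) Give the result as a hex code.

#4353D4

#293CCE is rgb(41, 60, 206).
Lerp each channel 12% toward 255:
  R: 41 + 25.68 = 66.68 → 67
  G: 60 + 0.12×(255−60) = 60 + 23.4 = 83.4 → 83
  B: 206 + 5.88 = 211.88 → 212
rgb(67, 83, 212) = #4353D4.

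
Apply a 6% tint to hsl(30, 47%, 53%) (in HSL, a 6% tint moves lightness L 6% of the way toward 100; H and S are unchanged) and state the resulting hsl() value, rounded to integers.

hsl(30, 47%, 56%)

L moves 6% from 53 toward 100: 53 + 2.82 = 55.82 → 56.
H and S are unchanged.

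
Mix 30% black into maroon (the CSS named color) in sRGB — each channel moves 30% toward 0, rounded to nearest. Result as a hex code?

#5a0000

CSS maroon is rgb(128, 0, 0).
Lerp each channel 30% toward 0:
  R: 128 − 38.4 = 89.6 → 90
  G: 0 + 0 = 0 → 0
  B: 0 + 0 = 0 → 0
rgb(90, 0, 0) = #5a0000.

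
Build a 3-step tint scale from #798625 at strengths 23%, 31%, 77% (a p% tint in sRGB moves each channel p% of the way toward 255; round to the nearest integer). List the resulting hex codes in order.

#798625 is rgb(121, 134, 37).
23%: (121 + 30.82 = 151.82→152, 134 + 27.83 = 161.83→162, 37 + 50.14 = 87.14→87) → #98a257
31%: (121 + 41.54 = 162.54→163, 134 + 37.51 = 171.51→172, 37 + 67.58 = 104.58→105) → #a3ac69
77%: (121 + 103.18 = 224.18→224, 134 + 93.17 = 227.17→227, 37 + 167.86 = 204.86→205) → #e0e3cd

#98a257, #a3ac69, #e0e3cd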